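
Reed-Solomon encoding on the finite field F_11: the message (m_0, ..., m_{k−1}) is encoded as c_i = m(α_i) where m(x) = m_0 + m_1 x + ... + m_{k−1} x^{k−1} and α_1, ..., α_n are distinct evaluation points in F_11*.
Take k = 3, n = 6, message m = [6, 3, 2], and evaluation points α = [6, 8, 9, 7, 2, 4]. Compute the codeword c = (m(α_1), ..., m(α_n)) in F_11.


c = [8, 4, 8, 4, 9, 6]

Message polynomial: m(x) = 6 + 3·x + 2·x^2 (mod 11).
For each evaluation point α_i, compute m(α_i) mod 11:
  α_1 = 6: Horner steps 2 → 4 → 8, so m(6) = 8.
  α_2 = 8: Horner steps 2 → 8 → 4, so m(8) = 4.
  α_3 = 9: Horner steps 2 → 10 → 8, so m(9) = 8.
  α_4 = 7: Horner steps 2 → 6 → 4, so m(7) = 4.
  α_5 = 2: Horner steps 2 → 7 → 9, so m(2) = 9.
  α_6 = 4: Horner steps 2 → 0 → 6, so m(4) = 6.
Codeword c = [8, 4, 8, 4, 9, 6] ∈ F_11^6.


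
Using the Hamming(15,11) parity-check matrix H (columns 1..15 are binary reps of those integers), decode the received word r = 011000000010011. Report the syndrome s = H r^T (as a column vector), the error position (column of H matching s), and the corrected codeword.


s = (1, 0, 1, 1)^T, error position = 11, corrected codeword c = 011000000000011

Compute s = H r^T mod 2 one row at a time:
  s_1 = 0 + 0 + 0 + 1 + 0 + 0 + 1 + 1 = 3 ≡ 1 (mod 2).
  s_2 = 0 + 0 + 0 + 0 + 0 + 0 + 1 + 1 = 2 ≡ 0 (mod 2).
  s_3 = 1 + 1 + 0 + 0 + 0 + 1 + 1 + 1 = 5 ≡ 1 (mod 2).
  s_4 = 0 + 1 + 0 + 0 + 0 + 1 + 0 + 1 = 3 ≡ 1 (mod 2).
s = (1, 0, 1, 1)^T — this equals column 11 of H (binary 1011), so error is at position 11.
Correct: flip bit 11 of r = 011000000010011 to get c = 011000000000011.


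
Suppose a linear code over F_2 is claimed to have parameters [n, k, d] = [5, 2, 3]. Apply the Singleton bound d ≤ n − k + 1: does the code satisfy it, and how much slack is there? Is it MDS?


Singleton RHS = n − k + 1 = 4, slack = 1, bound satisfied, not MDS.

Singleton bound: d ≤ n − k + 1.
Here n = 5, k = 2, so n − k + 1 = 4.
Given d = 3, check d ≤ 4: YES.
Slack = (n − k + 1) − d = 1.
The code is NOT MDS (slack = 1 > 0).
Description: the claimed parameters are [5, 2, 3]_2; such a code would be non-MDS.


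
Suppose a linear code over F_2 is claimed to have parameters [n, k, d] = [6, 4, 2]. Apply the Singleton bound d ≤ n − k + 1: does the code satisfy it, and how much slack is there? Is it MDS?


Singleton RHS = n − k + 1 = 3, slack = 1, bound satisfied, not MDS.

Singleton bound: d ≤ n − k + 1.
Here n = 6, k = 4, so n − k + 1 = 3.
Given d = 2, check d ≤ 3: YES.
Slack = (n − k + 1) − d = 1.
The code is NOT MDS (slack = 1 > 0).
Description: the claimed parameters are [6, 4, 2]_2; such a code would be non-MDS.


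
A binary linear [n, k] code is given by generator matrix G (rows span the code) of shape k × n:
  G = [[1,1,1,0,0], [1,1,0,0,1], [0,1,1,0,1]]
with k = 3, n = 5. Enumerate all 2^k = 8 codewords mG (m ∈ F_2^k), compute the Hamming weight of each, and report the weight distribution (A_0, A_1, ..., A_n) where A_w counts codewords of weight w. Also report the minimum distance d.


Weight distribution: A_0 = 1, A_1 = 1, A_2 = 3, A_3 = 3. Minimum distance d = 1.

Enumerate all 2^3 = 8 messages m ∈ F_2^3.
For each, compute codeword c = mG in F_2^5, then tally its weight.
  m = 000 → c = 00000, weight = 0.
  m = 100 → c = 11100, weight = 3.
  m = 010 → c = 11001, weight = 3.
  m = 110 → c = 00101, weight = 2.
  m = 001 → c = 01101, weight = 3.
  m = 101 → c = 10001, weight = 2.
  m = 011 → c = 10100, weight = 2.
  m = 111 → c = 01000, weight = 1.
Tally weights:
  weight 0: 1 codewords.
  weight 1: 1 codewords.
  weight 2: 3 codewords.
  weight 3: 3 codewords.
Minimum distance d = smallest w > 0 with A_w > 0 = 1.
Sanity: Σ A_w = 8 = 2^3 = 8 ✓.


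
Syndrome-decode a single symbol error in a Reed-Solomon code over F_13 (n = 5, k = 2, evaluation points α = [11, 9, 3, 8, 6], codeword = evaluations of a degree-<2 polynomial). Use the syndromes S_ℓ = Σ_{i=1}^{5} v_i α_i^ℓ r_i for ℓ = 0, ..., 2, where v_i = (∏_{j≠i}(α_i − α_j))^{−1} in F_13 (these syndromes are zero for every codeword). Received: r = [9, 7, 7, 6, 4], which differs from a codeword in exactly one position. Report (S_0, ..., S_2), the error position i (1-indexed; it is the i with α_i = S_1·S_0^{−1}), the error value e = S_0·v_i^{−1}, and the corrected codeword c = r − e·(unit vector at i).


S = (9, 1, 3), error at position 3, error magnitude e = 6, c = [9, 7, 1, 6, 4].

Step 1: column multipliers v_i = (∏_{j≠i}(α_i − α_j))^{−1} mod 13.
  i = 1 (α = 11): (11−9)(11−3)(11−8)(11−6) = 2·8·3·5 = 240 ≡ 6, so v_1 = 6^{−1} = 11 (mod 13).
  i = 2 (α = 9): (9−11)(9−3)(9−8)(9−6) = (−2)·6·1·3 = −36 ≡ 3, so v_2 = 3^{−1} = 9 (mod 13).
  i = 3 (α = 3): (3−11)(3−9)(3−8)(3−6) = (−8)·(−6)·(−5)·(−3) = 720 ≡ 5, so v_3 = 5^{−1} = 8 (mod 13).
  i = 4 (α = 8): (8−11)(8−9)(8−3)(8−6) = (−3)·(−1)·5·2 = 30 ≡ 4, so v_4 = 4^{−1} = 10 (mod 13).
  i = 5 (α = 6): (6−11)(6−9)(6−3)(6−8) = (−5)·(−3)·3·(−2) = −90 ≡ 1, so v_5 = 1^{−1} = 1 (mod 13).
  v = [11, 9, 8, 10, 1].
Step 2: syndromes of r = [9, 7, 7, 6, 4] (all sums mod 13).
  S_0 = Σ v_i r_i = 11·9 + 9·7 + 8·7 + 10·6 + 1·4 = 282 ≡ 9.
  S_1 = Σ v_i α_i r_i = 11·11·9 + 9·9·7 + 8·3·7 + 10·8·6 + 1·6·4 = 2328 ≡ 1.
  α_i^2 mod 13 = [4, 3, 9, 12, 10].
  S_2 = Σ v_i α_i^2 r_i = 11·4·9 + 9·3·7 + 8·9·7 + 10·12·6 + 1·10·4 = 1849 ≡ 3.
  S = (9, 1, 3) ≠ 0, so r is not a codeword (an error is present).
Step 3: locate the error. For a single error e at position i, S_ℓ = v_i·e·α_i^ℓ, so α_err = S_1/S_0.
  S_0^{−1} = 9^{−1} = 3 (mod 13), so α_err = 1·3 = 3 ≡ 3 = α_3. Error position i = 3.
  Consistency check: S_2/S_1 = 3·1 = 3 ≡ 3 = α_err ✓ (single-error assumption holds).
Step 4: error magnitude e = S_0/v_3 = S_0·∏_{j≠3}(α_3 − α_j) = 9·5 = 45 ≡ 6 (mod 13).
Step 5: correct position 3: c_3 = r_3 − e = 7 − 6 ≡ 1 (mod 13). Hence c = [9, 7, 1, 6, 4].
  Check: interpolating c through the α_i gives m(x) = 11 + 1·x (degree < 2) with m(α_i) = c_i for every i, so c is indeed a codeword.


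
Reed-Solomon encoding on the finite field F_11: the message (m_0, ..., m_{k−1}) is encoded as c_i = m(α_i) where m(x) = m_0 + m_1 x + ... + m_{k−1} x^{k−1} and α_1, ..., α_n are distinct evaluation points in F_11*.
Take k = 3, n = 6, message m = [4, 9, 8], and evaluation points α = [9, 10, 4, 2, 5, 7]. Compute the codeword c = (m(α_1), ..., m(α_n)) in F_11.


c = [7, 3, 3, 10, 7, 8]

Message polynomial: m(x) = 4 + 9·x + 8·x^2 (mod 11).
For each evaluation point α_i, compute m(α_i) mod 11:
  α_1 = 9: Horner steps 8 → 4 → 7, so m(9) = 7.
  α_2 = 10: Horner steps 8 → 1 → 3, so m(10) = 3.
  α_3 = 4: Horner steps 8 → 8 → 3, so m(4) = 3.
  α_4 = 2: Horner steps 8 → 3 → 10, so m(2) = 10.
  α_5 = 5: Horner steps 8 → 5 → 7, so m(5) = 7.
  α_6 = 7: Horner steps 8 → 10 → 8, so m(7) = 8.
Codeword c = [7, 3, 3, 10, 7, 8] ∈ F_11^6.


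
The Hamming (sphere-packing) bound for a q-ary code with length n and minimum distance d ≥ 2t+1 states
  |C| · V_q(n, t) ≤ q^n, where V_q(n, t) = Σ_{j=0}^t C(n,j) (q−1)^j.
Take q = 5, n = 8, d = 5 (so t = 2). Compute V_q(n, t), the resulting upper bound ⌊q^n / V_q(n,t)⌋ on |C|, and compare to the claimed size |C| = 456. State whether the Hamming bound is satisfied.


V_q(n, t) = 481, q^n = 390625, Hamming bound = 812, |C| = 456 ≤ bound (satisfied).

Step 1: Compute V_q(n, t) = Σ_{j=0}^2 C(n, j) (q−1)^j.
  j = 0: C(8,0)·(4)^0 = 1·1 = 1.
  j = 1: C(8,1)·(4)^1 = 8·4 = 32.
  j = 2: C(8,2)·(4)^2 = 28·16 = 448.
  V_q(n, t) = 1 + 32 + 448 = 481.
Step 2: q^n = 5^8 = 390625.
Step 3: Hamming bound ⌊q^n / V_q(n,t)⌋ = ⌊390625/481⌋ = 812.
Step 4: Compare |C| = 456 to 812: satisfied.
The claimed |C| lies below the Hamming bound.


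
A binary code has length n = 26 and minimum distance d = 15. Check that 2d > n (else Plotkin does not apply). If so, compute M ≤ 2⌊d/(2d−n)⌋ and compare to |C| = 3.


Plotkin bound M ≤ 6; given |C| = 3 ≤ bound (satisfied).

Check applicability: 2d = 30, n = 26.
2d − n = 4 > 0, so Plotkin applies.
Compute d/(2d−n) = 15/4 ≈ 3.7500.
⌊d/(2d−n)⌋ = 3.
Plotkin bound: M ≤ 2·3 = 6.
Given |C| = 3, check: satisfied.
This |C| is below the Plotkin bound.


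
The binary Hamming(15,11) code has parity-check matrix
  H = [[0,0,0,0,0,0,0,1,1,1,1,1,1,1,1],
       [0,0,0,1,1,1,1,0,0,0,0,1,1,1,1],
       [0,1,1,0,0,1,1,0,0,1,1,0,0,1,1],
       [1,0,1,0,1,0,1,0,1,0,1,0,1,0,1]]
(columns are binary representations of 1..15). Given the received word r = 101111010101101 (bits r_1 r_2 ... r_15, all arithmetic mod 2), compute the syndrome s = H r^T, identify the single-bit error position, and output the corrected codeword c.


s = (1, 0, 0, 1)^T, error position = 9, corrected codeword c = 101111011101101

Compute s = H r^T mod 2 one row at a time:
  s_1 = 1 + 0 + 1 + 0 + 1 + 1 + 0 + 1 = 5 ≡ 1 (mod 2).
  s_2 = 1 + 1 + 1 + 0 + 1 + 1 + 0 + 1 = 6 ≡ 0 (mod 2).
  s_3 = 0 + 1 + 1 + 0 + 1 + 0 + 0 + 1 = 4 ≡ 0 (mod 2).
  s_4 = 1 + 1 + 1 + 0 + 0 + 0 + 1 + 1 = 5 ≡ 1 (mod 2).
s = (1, 0, 0, 1)^T — this equals column 9 of H (binary 1001), so error is at position 9.
Correct: flip bit 9 of r = 101111010101101 to get c = 101111011101101.


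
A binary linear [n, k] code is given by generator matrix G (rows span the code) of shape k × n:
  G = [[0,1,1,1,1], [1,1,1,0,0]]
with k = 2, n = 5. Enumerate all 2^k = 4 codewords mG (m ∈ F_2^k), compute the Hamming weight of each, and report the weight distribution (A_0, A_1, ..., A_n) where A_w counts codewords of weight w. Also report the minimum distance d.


Weight distribution: A_0 = 1, A_3 = 2, A_4 = 1. Minimum distance d = 3.

Enumerate all 2^2 = 4 messages m ∈ F_2^2.
For each, compute codeword c = mG in F_2^5, then tally its weight.
  m = 00 → c = 00000, weight = 0.
  m = 10 → c = 01111, weight = 4.
  m = 01 → c = 11100, weight = 3.
  m = 11 → c = 10011, weight = 3.
Tally weights:
  weight 0: 1 codewords.
  weight 3: 2 codewords.
  weight 4: 1 codewords.
Minimum distance d = smallest w > 0 with A_w > 0 = 3.
Sanity: Σ A_w = 4 = 2^2 = 4 ✓.


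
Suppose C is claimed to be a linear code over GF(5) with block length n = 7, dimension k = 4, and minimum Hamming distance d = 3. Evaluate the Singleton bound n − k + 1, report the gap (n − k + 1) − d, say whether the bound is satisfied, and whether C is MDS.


Singleton RHS = n − k + 1 = 4, slack = 1, bound satisfied, not MDS.

Singleton bound: d ≤ n − k + 1.
Here n = 7, k = 4, so n − k + 1 = 4.
Given d = 3, check d ≤ 4: YES.
Slack = (n − k + 1) − d = 1.
The code is NOT MDS (slack = 1 > 0).
Description: the claimed parameters are [7, 4, 3]_5; such a code would be non-MDS.


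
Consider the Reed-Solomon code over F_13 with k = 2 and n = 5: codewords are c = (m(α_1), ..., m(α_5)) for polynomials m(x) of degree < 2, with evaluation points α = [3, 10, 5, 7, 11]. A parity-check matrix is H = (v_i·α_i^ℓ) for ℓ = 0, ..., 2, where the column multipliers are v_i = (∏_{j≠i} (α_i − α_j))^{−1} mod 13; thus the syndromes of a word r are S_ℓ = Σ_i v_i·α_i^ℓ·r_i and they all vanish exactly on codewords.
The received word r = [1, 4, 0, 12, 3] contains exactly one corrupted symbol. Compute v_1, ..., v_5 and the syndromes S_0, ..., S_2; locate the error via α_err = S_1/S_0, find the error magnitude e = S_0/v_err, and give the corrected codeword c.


S = (11, 4, 5), error at position 5, error magnitude e = 6, c = [1, 4, 0, 12, 10].

Step 1: column multipliers v_i = (∏_{j≠i}(α_i − α_j))^{−1} mod 13.
  i = 1 (α = 3): (3−10)(3−5)(3−7)(3−11) = (−7)·(−2)·(−4)·(−8) = 448 ≡ 6, so v_1 = 6^{−1} = 11 (mod 13).
  i = 2 (α = 10): (10−3)(10−5)(10−7)(10−11) = 7·5·3·(−1) = −105 ≡ 12, so v_2 = 12^{−1} = 12 (mod 13).
  i = 3 (α = 5): (5−3)(5−10)(5−7)(5−11) = 2·(−5)·(−2)·(−6) = −120 ≡ 10, so v_3 = 10^{−1} = 4 (mod 13).
  i = 4 (α = 7): (7−3)(7−10)(7−5)(7−11) = 4·(−3)·2·(−4) = 96 ≡ 5, so v_4 = 5^{−1} = 8 (mod 13).
  i = 5 (α = 11): (11−3)(11−10)(11−5)(11−7) = 8·1·6·4 = 192 ≡ 10, so v_5 = 10^{−1} = 4 (mod 13).
  v = [11, 12, 4, 8, 4].
Step 2: syndromes of r = [1, 4, 0, 12, 3] (all sums mod 13).
  S_0 = Σ v_i r_i = 11·1 + 12·4 + 4·0 + 8·12 + 4·3 = 167 ≡ 11.
  S_1 = Σ v_i α_i r_i = 11·3·1 + 12·10·4 + 4·5·0 + 8·7·12 + 4·11·3 = 1317 ≡ 4.
  α_i^2 mod 13 = [9, 9, 12, 10, 4].
  S_2 = Σ v_i α_i^2 r_i = 11·9·1 + 12·9·4 + 4·12·0 + 8·10·12 + 4·4·3 = 1539 ≡ 5.
  S = (11, 4, 5) ≠ 0, so r is not a codeword (an error is present).
Step 3: locate the error. For a single error e at position i, S_ℓ = v_i·e·α_i^ℓ, so α_err = S_1/S_0.
  S_0^{−1} = 11^{−1} = 6 (mod 13), so α_err = 4·6 = 24 ≡ 11 = α_5. Error position i = 5.
  Consistency check: S_2/S_1 = 5·10 = 50 ≡ 11 = α_err ✓ (single-error assumption holds).
Step 4: error magnitude e = S_0/v_5 = S_0·∏_{j≠5}(α_5 − α_j) = 11·10 = 110 ≡ 6 (mod 13).
Step 5: correct position 5: c_5 = r_5 − e = 3 − 6 ≡ 10 (mod 13). Hence c = [1, 4, 0, 12, 10].
  Check: interpolating c through the α_i gives m(x) = 9 + 6·x (degree < 2) with m(α_i) = c_i for every i, so c is indeed a codeword.


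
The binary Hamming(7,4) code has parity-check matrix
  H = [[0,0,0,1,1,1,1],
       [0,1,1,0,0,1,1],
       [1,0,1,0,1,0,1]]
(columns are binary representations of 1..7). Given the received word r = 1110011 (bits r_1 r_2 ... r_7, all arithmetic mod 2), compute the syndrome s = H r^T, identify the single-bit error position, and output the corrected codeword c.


s = (0, 0, 1)^T, error position = 1, corrected codeword c = 0110011

Compute s = H r^T mod 2 one row at a time:
  s_1 = 0 + 0 + 1 + 1 = 2 ≡ 0 (mod 2).
  s_2 = 1 + 1 + 1 + 1 = 4 ≡ 0 (mod 2).
  s_3 = 1 + 1 + 0 + 1 = 3 ≡ 1 (mod 2).
s = (0, 0, 1)^T — this equals column 1 of H (binary 001), so error is at position 1.
Correct: flip bit 1 of r = 1110011 to get c = 0110011.


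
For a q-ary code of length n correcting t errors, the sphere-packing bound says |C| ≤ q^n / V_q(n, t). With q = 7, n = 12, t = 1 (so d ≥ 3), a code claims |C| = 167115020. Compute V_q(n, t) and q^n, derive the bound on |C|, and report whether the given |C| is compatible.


V_q(n, t) = 73, q^n = 13841287201, Hamming bound = 189606673, |C| = 167115020 ≤ bound (satisfied).

Step 1: Compute V_q(n, t) = Σ_{j=0}^1 C(n, j) (q−1)^j.
  j = 0: C(12,0)·(6)^0 = 1·1 = 1.
  j = 1: C(12,1)·(6)^1 = 12·6 = 72.
  V_q(n, t) = 1 + 72 = 73.
Step 2: q^n = 7^12 = 13841287201.
Step 3: Hamming bound ⌊q^n / V_q(n,t)⌋ = ⌊13841287201/73⌋ = 189606673.
Step 4: Compare |C| = 167115020 to 189606673: satisfied.
The claimed |C| lies below the Hamming bound.


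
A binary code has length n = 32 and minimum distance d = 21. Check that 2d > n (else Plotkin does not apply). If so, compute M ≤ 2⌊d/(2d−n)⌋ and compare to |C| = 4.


Plotkin bound M ≤ 4; given |C| = 4 ≤ bound (satisfied).

Check applicability: 2d = 42, n = 32.
2d − n = 10 > 0, so Plotkin applies.
Compute d/(2d−n) = 21/10 ≈ 2.1000.
⌊d/(2d−n)⌋ = 2.
Plotkin bound: M ≤ 2·2 = 4.
Given |C| = 4, check: satisfied.
This |C| is at the Plotkin bound.


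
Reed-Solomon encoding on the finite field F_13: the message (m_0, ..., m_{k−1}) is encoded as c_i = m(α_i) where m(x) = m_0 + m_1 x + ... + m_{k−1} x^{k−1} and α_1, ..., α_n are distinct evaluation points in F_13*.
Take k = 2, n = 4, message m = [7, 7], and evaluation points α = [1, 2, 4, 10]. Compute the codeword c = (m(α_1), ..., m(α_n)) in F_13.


c = [1, 8, 9, 12]

Message polynomial: m(x) = 7 + 7·x (mod 13).
For each evaluation point α_i, compute m(α_i) mod 13:
  α_1 = 1: Horner steps 7 → 1, so m(1) = 1.
  α_2 = 2: Horner steps 7 → 8, so m(2) = 8.
  α_3 = 4: Horner steps 7 → 9, so m(4) = 9.
  α_4 = 10: Horner steps 7 → 12, so m(10) = 12.
Codeword c = [1, 8, 9, 12] ∈ F_13^4.


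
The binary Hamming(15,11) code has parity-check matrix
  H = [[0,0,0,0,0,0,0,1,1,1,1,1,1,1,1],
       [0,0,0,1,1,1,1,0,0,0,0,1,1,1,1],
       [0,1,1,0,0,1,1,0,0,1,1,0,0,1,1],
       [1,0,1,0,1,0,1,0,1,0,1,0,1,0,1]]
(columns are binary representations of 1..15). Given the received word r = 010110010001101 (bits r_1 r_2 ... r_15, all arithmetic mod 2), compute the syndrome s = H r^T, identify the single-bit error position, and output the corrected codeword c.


s = (0, 1, 0, 1)^T, error position = 5, corrected codeword c = 010100010001101

Compute s = H r^T mod 2 one row at a time:
  s_1 = 1 + 0 + 0 + 0 + 1 + 1 + 0 + 1 = 4 ≡ 0 (mod 2).
  s_2 = 1 + 1 + 0 + 0 + 1 + 1 + 0 + 1 = 5 ≡ 1 (mod 2).
  s_3 = 1 + 0 + 0 + 0 + 0 + 0 + 0 + 1 = 2 ≡ 0 (mod 2).
  s_4 = 0 + 0 + 1 + 0 + 0 + 0 + 1 + 1 = 3 ≡ 1 (mod 2).
s = (0, 1, 0, 1)^T — this equals column 5 of H (binary 0101), so error is at position 5.
Correct: flip bit 5 of r = 010110010001101 to get c = 010100010001101.


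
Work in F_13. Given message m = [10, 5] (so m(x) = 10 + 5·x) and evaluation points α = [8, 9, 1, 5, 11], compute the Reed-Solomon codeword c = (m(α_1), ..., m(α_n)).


c = [11, 3, 2, 9, 0]

Message polynomial: m(x) = 10 + 5·x (mod 13).
For each evaluation point α_i, compute m(α_i) mod 13:
  α_1 = 8: Horner steps 5 → 11, so m(8) = 11.
  α_2 = 9: Horner steps 5 → 3, so m(9) = 3.
  α_3 = 1: Horner steps 5 → 2, so m(1) = 2.
  α_4 = 5: Horner steps 5 → 9, so m(5) = 9.
  α_5 = 11: Horner steps 5 → 0, so m(11) = 0.
Codeword c = [11, 3, 2, 9, 0] ∈ F_13^5.


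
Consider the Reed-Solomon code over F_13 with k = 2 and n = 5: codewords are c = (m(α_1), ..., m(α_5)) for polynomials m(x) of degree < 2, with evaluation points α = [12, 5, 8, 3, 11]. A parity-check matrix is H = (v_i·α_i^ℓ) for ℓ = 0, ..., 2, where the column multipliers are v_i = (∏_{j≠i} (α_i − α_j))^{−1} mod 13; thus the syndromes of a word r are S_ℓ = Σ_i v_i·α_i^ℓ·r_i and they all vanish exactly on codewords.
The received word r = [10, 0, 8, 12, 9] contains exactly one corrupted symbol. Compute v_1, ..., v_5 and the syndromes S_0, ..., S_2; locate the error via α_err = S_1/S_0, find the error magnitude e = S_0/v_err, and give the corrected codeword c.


S = (7, 12, 2), error at position 5, error magnitude e = 6, c = [10, 0, 8, 12, 3].

Step 1: column multipliers v_i = (∏_{j≠i}(α_i − α_j))^{−1} mod 13.
  i = 1 (α = 12): (12−5)(12−8)(12−3)(12−11) = 7·4·9·1 = 252 ≡ 5, so v_1 = 5^{−1} = 8 (mod 13).
  i = 2 (α = 5): (5−12)(5−8)(5−3)(5−11) = (−7)·(−3)·2·(−6) = −252 ≡ 8, so v_2 = 8^{−1} = 5 (mod 13).
  i = 3 (α = 8): (8−12)(8−5)(8−3)(8−11) = (−4)·3·5·(−3) = 180 ≡ 11, so v_3 = 11^{−1} = 6 (mod 13).
  i = 4 (α = 3): (3−12)(3−5)(3−8)(3−11) = (−9)·(−2)·(−5)·(−8) = 720 ≡ 5, so v_4 = 5^{−1} = 8 (mod 13).
  i = 5 (α = 11): (11−12)(11−5)(11−8)(11−3) = (−1)·6·3·8 = −144 ≡ 12, so v_5 = 12^{−1} = 12 (mod 13).
  v = [8, 5, 6, 8, 12].
Step 2: syndromes of r = [10, 0, 8, 12, 9] (all sums mod 13).
  S_0 = Σ v_i r_i = 8·10 + 5·0 + 6·8 + 8·12 + 12·9 = 332 ≡ 7.
  S_1 = Σ v_i α_i r_i = 8·12·10 + 5·5·0 + 6·8·8 + 8·3·12 + 12·11·9 = 2820 ≡ 12.
  α_i^2 mod 13 = [1, 12, 12, 9, 4].
  S_2 = Σ v_i α_i^2 r_i = 8·1·10 + 5·12·0 + 6·12·8 + 8·9·12 + 12·4·9 = 1952 ≡ 2.
  S = (7, 12, 2) ≠ 0, so r is not a codeword (an error is present).
Step 3: locate the error. For a single error e at position i, S_ℓ = v_i·e·α_i^ℓ, so α_err = S_1/S_0.
  S_0^{−1} = 7^{−1} = 2 (mod 13), so α_err = 12·2 = 24 ≡ 11 = α_5. Error position i = 5.
  Consistency check: S_2/S_1 = 2·12 = 24 ≡ 11 = α_err ✓ (single-error assumption holds).
Step 4: error magnitude e = S_0/v_5 = S_0·∏_{j≠5}(α_5 − α_j) = 7·12 = 84 ≡ 6 (mod 13).
Step 5: correct position 5: c_5 = r_5 − e = 9 − 6 ≡ 3 (mod 13). Hence c = [10, 0, 8, 12, 3].
  Check: interpolating c through the α_i gives m(x) = 4 + 7·x (degree < 2) with m(α_i) = c_i for every i, so c is indeed a codeword.


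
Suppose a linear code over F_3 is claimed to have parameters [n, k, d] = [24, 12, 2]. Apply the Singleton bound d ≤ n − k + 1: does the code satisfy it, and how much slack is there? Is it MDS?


Singleton RHS = n − k + 1 = 13, slack = 11, bound satisfied, not MDS.

Singleton bound: d ≤ n − k + 1.
Here n = 24, k = 12, so n − k + 1 = 13.
Given d = 2, check d ≤ 13: YES.
Slack = (n − k + 1) − d = 11.
The code is NOT MDS (slack = 11 > 0).
Description: the claimed parameters are [24, 12, 2]_3; such a code would be non-MDS.


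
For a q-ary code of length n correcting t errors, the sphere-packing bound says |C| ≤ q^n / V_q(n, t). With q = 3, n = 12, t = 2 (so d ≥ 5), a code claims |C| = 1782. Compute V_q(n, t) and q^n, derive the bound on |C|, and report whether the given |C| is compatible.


V_q(n, t) = 289, q^n = 531441, Hamming bound = 1838, |C| = 1782 ≤ bound (satisfied).

Step 1: Compute V_q(n, t) = Σ_{j=0}^2 C(n, j) (q−1)^j.
  j = 0: C(12,0)·(2)^0 = 1·1 = 1.
  j = 1: C(12,1)·(2)^1 = 12·2 = 24.
  j = 2: C(12,2)·(2)^2 = 66·4 = 264.
  V_q(n, t) = 1 + 24 + 264 = 289.
Step 2: q^n = 3^12 = 531441.
Step 3: Hamming bound ⌊q^n / V_q(n,t)⌋ = ⌊531441/289⌋ = 1838.
Step 4: Compare |C| = 1782 to 1838: satisfied.
The claimed |C| lies below the Hamming bound.


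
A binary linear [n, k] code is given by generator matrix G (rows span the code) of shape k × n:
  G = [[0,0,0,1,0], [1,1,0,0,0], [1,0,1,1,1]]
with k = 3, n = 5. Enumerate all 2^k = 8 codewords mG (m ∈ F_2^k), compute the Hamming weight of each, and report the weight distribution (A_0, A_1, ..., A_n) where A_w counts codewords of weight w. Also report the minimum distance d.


Weight distribution: A_0 = 1, A_1 = 1, A_2 = 1, A_3 = 3, A_4 = 2. Minimum distance d = 1.

Enumerate all 2^3 = 8 messages m ∈ F_2^3.
For each, compute codeword c = mG in F_2^5, then tally its weight.
  m = 000 → c = 00000, weight = 0.
  m = 100 → c = 00010, weight = 1.
  m = 010 → c = 11000, weight = 2.
  m = 110 → c = 11010, weight = 3.
  m = 001 → c = 10111, weight = 4.
  m = 101 → c = 10101, weight = 3.
  m = 011 → c = 01111, weight = 4.
  m = 111 → c = 01101, weight = 3.
Tally weights:
  weight 0: 1 codewords.
  weight 1: 1 codewords.
  weight 2: 1 codewords.
  weight 3: 3 codewords.
  weight 4: 2 codewords.
Minimum distance d = smallest w > 0 with A_w > 0 = 1.
Sanity: Σ A_w = 8 = 2^3 = 8 ✓.


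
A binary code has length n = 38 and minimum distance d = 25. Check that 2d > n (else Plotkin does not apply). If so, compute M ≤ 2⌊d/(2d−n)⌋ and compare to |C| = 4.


Plotkin bound M ≤ 4; given |C| = 4 ≤ bound (satisfied).

Check applicability: 2d = 50, n = 38.
2d − n = 12 > 0, so Plotkin applies.
Compute d/(2d−n) = 25/12 ≈ 2.0833.
⌊d/(2d−n)⌋ = 2.
Plotkin bound: M ≤ 2·2 = 4.
Given |C| = 4, check: satisfied.
This |C| is at the Plotkin bound.


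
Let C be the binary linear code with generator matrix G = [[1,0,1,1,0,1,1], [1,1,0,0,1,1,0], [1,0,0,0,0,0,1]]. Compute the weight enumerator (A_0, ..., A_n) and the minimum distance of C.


Weight distribution: A_0 = 1, A_2 = 1, A_3 = 1, A_4 = 2, A_5 = 3. Minimum distance d = 2.

Enumerate all 2^3 = 8 messages m ∈ F_2^3.
For each, compute codeword c = mG in F_2^7, then tally its weight.
  m = 000 → c = 0000000, weight = 0.
  m = 100 → c = 1011011, weight = 5.
  m = 010 → c = 1100110, weight = 4.
  m = 110 → c = 0111101, weight = 5.
  m = 001 → c = 1000001, weight = 2.
  m = 101 → c = 0011010, weight = 3.
  m = 011 → c = 0100111, weight = 4.
  m = 111 → c = 1111100, weight = 5.
Tally weights:
  weight 0: 1 codewords.
  weight 2: 1 codewords.
  weight 3: 1 codewords.
  weight 4: 2 codewords.
  weight 5: 3 codewords.
Minimum distance d = smallest w > 0 with A_w > 0 = 2.
Sanity: Σ A_w = 8 = 2^3 = 8 ✓.


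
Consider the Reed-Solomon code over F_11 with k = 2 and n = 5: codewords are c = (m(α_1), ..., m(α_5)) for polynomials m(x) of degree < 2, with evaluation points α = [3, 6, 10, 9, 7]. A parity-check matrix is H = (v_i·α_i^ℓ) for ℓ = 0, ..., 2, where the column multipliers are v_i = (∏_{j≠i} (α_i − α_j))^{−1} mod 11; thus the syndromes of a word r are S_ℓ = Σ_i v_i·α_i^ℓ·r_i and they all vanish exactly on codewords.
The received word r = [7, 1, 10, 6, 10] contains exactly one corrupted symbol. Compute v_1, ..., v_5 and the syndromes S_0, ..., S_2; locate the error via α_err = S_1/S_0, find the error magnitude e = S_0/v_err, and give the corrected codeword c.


S = (4, 7, 4), error at position 3, error magnitude e = 6, c = [7, 1, 4, 6, 10].

Step 1: column multipliers v_i = (∏_{j≠i}(α_i − α_j))^{−1} mod 11.
  i = 1 (α = 3): (3−6)(3−10)(3−9)(3−7) = (−3)·(−7)·(−6)·(−4) = 504 ≡ 9, so v_1 = 9^{−1} = 5 (mod 11).
  i = 2 (α = 6): (6−3)(6−10)(6−9)(6−7) = 3·(−4)·(−3)·(−1) = −36 ≡ 8, so v_2 = 8^{−1} = 7 (mod 11).
  i = 3 (α = 10): (10−3)(10−6)(10−9)(10−7) = 7·4·1·3 = 84 ≡ 7, so v_3 = 7^{−1} = 8 (mod 11).
  i = 4 (α = 9): (9−3)(9−6)(9−10)(9−7) = 6·3·(−1)·2 = −36 ≡ 8, so v_4 = 8^{−1} = 7 (mod 11).
  i = 5 (α = 7): (7−3)(7−6)(7−10)(7−9) = 4·1·(−3)·(−2) = 24 ≡ 2, so v_5 = 2^{−1} = 6 (mod 11).
  v = [5, 7, 8, 7, 6].
Step 2: syndromes of r = [7, 1, 10, 6, 10] (all sums mod 11).
  S_0 = Σ v_i r_i = 5·7 + 7·1 + 8·10 + 7·6 + 6·10 = 224 ≡ 4.
  S_1 = Σ v_i α_i r_i = 5·3·7 + 7·6·1 + 8·10·10 + 7·9·6 + 6·7·10 = 1745 ≡ 7.
  α_i^2 mod 11 = [9, 3, 1, 4, 5].
  S_2 = Σ v_i α_i^2 r_i = 5·9·7 + 7·3·1 + 8·1·10 + 7·4·6 + 6·5·10 = 884 ≡ 4.
  S = (4, 7, 4) ≠ 0, so r is not a codeword (an error is present).
Step 3: locate the error. For a single error e at position i, S_ℓ = v_i·e·α_i^ℓ, so α_err = S_1/S_0.
  S_0^{−1} = 4^{−1} = 3 (mod 11), so α_err = 7·3 = 21 ≡ 10 = α_3. Error position i = 3.
  Consistency check: S_2/S_1 = 4·8 = 32 ≡ 10 = α_err ✓ (single-error assumption holds).
Step 4: error magnitude e = S_0/v_3 = S_0·∏_{j≠3}(α_3 − α_j) = 4·7 = 28 ≡ 6 (mod 11).
Step 5: correct position 3: c_3 = r_3 − e = 10 − 6 ≡ 4 (mod 11). Hence c = [7, 1, 4, 6, 10].
  Check: interpolating c through the α_i gives m(x) = 2 + 9·x (degree < 2) with m(α_i) = c_i for every i, so c is indeed a codeword.


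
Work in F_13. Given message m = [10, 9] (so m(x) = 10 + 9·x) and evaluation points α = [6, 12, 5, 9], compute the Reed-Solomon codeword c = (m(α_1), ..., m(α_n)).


c = [12, 1, 3, 0]

Message polynomial: m(x) = 10 + 9·x (mod 13).
For each evaluation point α_i, compute m(α_i) mod 13:
  α_1 = 6: Horner steps 9 → 12, so m(6) = 12.
  α_2 = 12: Horner steps 9 → 1, so m(12) = 1.
  α_3 = 5: Horner steps 9 → 3, so m(5) = 3.
  α_4 = 9: Horner steps 9 → 0, so m(9) = 0.
Codeword c = [12, 1, 3, 0] ∈ F_13^4.


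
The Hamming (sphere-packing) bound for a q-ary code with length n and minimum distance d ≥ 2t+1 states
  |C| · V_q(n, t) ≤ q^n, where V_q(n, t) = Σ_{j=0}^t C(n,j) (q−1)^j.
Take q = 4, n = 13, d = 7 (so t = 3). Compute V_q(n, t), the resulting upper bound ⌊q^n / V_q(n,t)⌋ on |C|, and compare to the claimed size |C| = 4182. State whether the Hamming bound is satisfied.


V_q(n, t) = 8464, q^n = 67108864, Hamming bound = 7928, |C| = 4182 ≤ bound (satisfied).

Step 1: Compute V_q(n, t) = Σ_{j=0}^3 C(n, j) (q−1)^j.
  j = 0: C(13,0)·(3)^0 = 1·1 = 1.
  j = 1: C(13,1)·(3)^1 = 13·3 = 39.
  j = 2: C(13,2)·(3)^2 = 78·9 = 702.
  j = 3: C(13,3)·(3)^3 = 286·27 = 7722.
  V_q(n, t) = 1 + 39 + 702 + 7722 = 8464.
Step 2: q^n = 4^13 = 67108864.
Step 3: Hamming bound ⌊q^n / V_q(n,t)⌋ = ⌊67108864/8464⌋ = 7928.
Step 4: Compare |C| = 4182 to 7928: satisfied.
The claimed |C| lies below the Hamming bound.


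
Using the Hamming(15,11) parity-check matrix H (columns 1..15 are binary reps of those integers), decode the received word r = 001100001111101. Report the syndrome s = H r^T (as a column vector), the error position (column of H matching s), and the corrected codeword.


s = (0, 0, 0, 1)^T, error position = 1, corrected codeword c = 101100001111101

Compute s = H r^T mod 2 one row at a time:
  s_1 = 0 + 1 + 1 + 1 + 1 + 1 + 0 + 1 = 6 ≡ 0 (mod 2).
  s_2 = 1 + 0 + 0 + 0 + 1 + 1 + 0 + 1 = 4 ≡ 0 (mod 2).
  s_3 = 0 + 1 + 0 + 0 + 1 + 1 + 0 + 1 = 4 ≡ 0 (mod 2).
  s_4 = 0 + 1 + 0 + 0 + 1 + 1 + 1 + 1 = 5 ≡ 1 (mod 2).
s = (0, 0, 0, 1)^T — this equals column 1 of H (binary 0001), so error is at position 1.
Correct: flip bit 1 of r = 001100001111101 to get c = 101100001111101.


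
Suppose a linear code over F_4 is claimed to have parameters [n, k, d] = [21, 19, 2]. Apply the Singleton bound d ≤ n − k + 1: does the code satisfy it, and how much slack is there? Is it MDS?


Singleton RHS = n − k + 1 = 3, slack = 1, bound satisfied, not MDS.

Singleton bound: d ≤ n − k + 1.
Here n = 21, k = 19, so n − k + 1 = 3.
Given d = 2, check d ≤ 3: YES.
Slack = (n − k + 1) − d = 1.
The code is NOT MDS (slack = 1 > 0).
Description: the claimed parameters are [21, 19, 2]_4; such a code would be non-MDS.


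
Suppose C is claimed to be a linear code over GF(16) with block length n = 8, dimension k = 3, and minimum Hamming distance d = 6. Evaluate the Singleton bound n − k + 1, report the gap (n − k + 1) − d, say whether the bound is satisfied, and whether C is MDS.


Singleton RHS = n − k + 1 = 6, slack = 0, bound satisfied, MDS.

Singleton bound: d ≤ n − k + 1.
Here n = 8, k = 3, so n − k + 1 = 6.
Given d = 6, check d ≤ 6: YES.
Slack = (n − k + 1) − d = 0.
The code is MDS (slack = 0).
Description: the claimed parameters are [8, 3, 6]_16; such a code would be MDS (meets Singleton bound).


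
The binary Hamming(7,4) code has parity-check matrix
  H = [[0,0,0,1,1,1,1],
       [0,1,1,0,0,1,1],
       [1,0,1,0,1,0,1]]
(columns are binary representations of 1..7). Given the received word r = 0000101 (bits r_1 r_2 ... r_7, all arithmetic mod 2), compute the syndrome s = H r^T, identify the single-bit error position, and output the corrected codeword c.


s = (0, 1, 0)^T, error position = 2, corrected codeword c = 0100101

Compute s = H r^T mod 2 one row at a time:
  s_1 = 0 + 1 + 0 + 1 = 2 ≡ 0 (mod 2).
  s_2 = 0 + 0 + 0 + 1 = 1 ≡ 1 (mod 2).
  s_3 = 0 + 0 + 1 + 1 = 2 ≡ 0 (mod 2).
s = (0, 1, 0)^T — this equals column 2 of H (binary 010), so error is at position 2.
Correct: flip bit 2 of r = 0000101 to get c = 0100101.


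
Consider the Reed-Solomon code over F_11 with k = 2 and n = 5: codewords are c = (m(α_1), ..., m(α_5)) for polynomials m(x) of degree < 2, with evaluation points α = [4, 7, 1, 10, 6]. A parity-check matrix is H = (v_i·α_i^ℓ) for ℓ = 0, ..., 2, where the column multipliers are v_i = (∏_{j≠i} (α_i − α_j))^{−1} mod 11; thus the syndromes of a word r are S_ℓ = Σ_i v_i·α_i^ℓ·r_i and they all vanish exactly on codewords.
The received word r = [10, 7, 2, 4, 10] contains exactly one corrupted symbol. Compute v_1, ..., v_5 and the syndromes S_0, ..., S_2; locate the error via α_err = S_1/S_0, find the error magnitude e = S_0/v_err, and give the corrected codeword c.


S = (5, 8, 4), error at position 5, error magnitude e = 2, c = [10, 7, 2, 4, 8].

Step 1: column multipliers v_i = (∏_{j≠i}(α_i − α_j))^{−1} mod 11.
  i = 1 (α = 4): (4−7)(4−1)(4−10)(4−6) = (−3)·3·(−6)·(−2) = −108 ≡ 2, so v_1 = 2^{−1} = 6 (mod 11).
  i = 2 (α = 7): (7−4)(7−1)(7−10)(7−6) = 3·6·(−3)·1 = −54 ≡ 1, so v_2 = 1^{−1} = 1 (mod 11).
  i = 3 (α = 1): (1−4)(1−7)(1−10)(1−6) = (−3)·(−6)·(−9)·(−5) = 810 ≡ 7, so v_3 = 7^{−1} = 8 (mod 11).
  i = 4 (α = 10): (10−4)(10−7)(10−1)(10−6) = 6·3·9·4 = 648 ≡ 10, so v_4 = 10^{−1} = 10 (mod 11).
  i = 5 (α = 6): (6−4)(6−7)(6−1)(6−10) = 2·(−1)·5·(−4) = 40 ≡ 7, so v_5 = 7^{−1} = 8 (mod 11).
  v = [6, 1, 8, 10, 8].
Step 2: syndromes of r = [10, 7, 2, 4, 10] (all sums mod 11).
  S_0 = Σ v_i r_i = 6·10 + 1·7 + 8·2 + 10·4 + 8·10 = 203 ≡ 5.
  S_1 = Σ v_i α_i r_i = 6·4·10 + 1·7·7 + 8·1·2 + 10·10·4 + 8·6·10 = 1185 ≡ 8.
  α_i^2 mod 11 = [5, 5, 1, 1, 3].
  S_2 = Σ v_i α_i^2 r_i = 6·5·10 + 1·5·7 + 8·1·2 + 10·1·4 + 8·3·10 = 631 ≡ 4.
  S = (5, 8, 4) ≠ 0, so r is not a codeword (an error is present).
Step 3: locate the error. For a single error e at position i, S_ℓ = v_i·e·α_i^ℓ, so α_err = S_1/S_0.
  S_0^{−1} = 5^{−1} = 9 (mod 11), so α_err = 8·9 = 72 ≡ 6 = α_5. Error position i = 5.
  Consistency check: S_2/S_1 = 4·7 = 28 ≡ 6 = α_err ✓ (single-error assumption holds).
Step 4: error magnitude e = S_0/v_5 = S_0·∏_{j≠5}(α_5 − α_j) = 5·7 = 35 ≡ 2 (mod 11).
Step 5: correct position 5: c_5 = r_5 − e = 10 − 2 ≡ 8 (mod 11). Hence c = [10, 7, 2, 4, 8].
  Check: interpolating c through the α_i gives m(x) = 3 + 10·x (degree < 2) with m(α_i) = c_i for every i, so c is indeed a codeword.


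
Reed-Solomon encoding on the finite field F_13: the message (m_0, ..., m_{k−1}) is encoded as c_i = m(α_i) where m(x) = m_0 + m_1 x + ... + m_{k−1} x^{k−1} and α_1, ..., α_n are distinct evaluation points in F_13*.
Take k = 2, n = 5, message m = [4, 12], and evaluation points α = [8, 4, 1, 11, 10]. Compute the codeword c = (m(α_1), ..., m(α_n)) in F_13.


c = [9, 0, 3, 6, 7]

Message polynomial: m(x) = 4 + 12·x (mod 13).
For each evaluation point α_i, compute m(α_i) mod 13:
  α_1 = 8: Horner steps 12 → 9, so m(8) = 9.
  α_2 = 4: Horner steps 12 → 0, so m(4) = 0.
  α_3 = 1: Horner steps 12 → 3, so m(1) = 3.
  α_4 = 11: Horner steps 12 → 6, so m(11) = 6.
  α_5 = 10: Horner steps 12 → 7, so m(10) = 7.
Codeword c = [9, 0, 3, 6, 7] ∈ F_13^5.


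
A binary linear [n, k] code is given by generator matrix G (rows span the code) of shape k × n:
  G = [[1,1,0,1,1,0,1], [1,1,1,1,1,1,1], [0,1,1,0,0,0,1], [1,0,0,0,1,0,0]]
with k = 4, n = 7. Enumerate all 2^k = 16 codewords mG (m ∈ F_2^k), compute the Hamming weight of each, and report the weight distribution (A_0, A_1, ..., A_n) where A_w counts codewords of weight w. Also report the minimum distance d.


Weight distribution: A_0 = 1, A_2 = 4, A_3 = 3, A_4 = 3, A_5 = 4, A_7 = 1. Minimum distance d = 2.

Enumerate all 2^4 = 16 messages m ∈ F_2^4.
For each, compute codeword c = mG in F_2^7, then tally its weight.
  m = 0000 → c = 0000000, weight = 0.
  m = 1000 → c = 1101101, weight = 5.
  m = 0100 → c = 1111111, weight = 7.
  m = 1100 → c = 0010010, weight = 2.
  m = 0010 → c = 0110001, weight = 3.
  m = 1010 → c = 1011100, weight = 4.
  m = 0110 → c = 1001110, weight = 4.
  m = 1110 → c = 0100011, weight = 3.
  m = 0001 → c = 1000100, weight = 2.
  m = 1001 → c = 0101001, weight = 3.
  m = 0101 → c = 0111011, weight = 5.
  m = 1101 → c = 1010110, weight = 4.
  m = 0011 → c = 1110101, weight = 5.
  m = 1011 → c = 0011000, weight = 2.
  m = 0111 → c = 0001010, weight = 2.
  m = 1111 → c = 1100111, weight = 5.
Tally weights:
  weight 0: 1 codewords.
  weight 2: 4 codewords.
  weight 3: 3 codewords.
  weight 4: 3 codewords.
  weight 5: 4 codewords.
  weight 7: 1 codewords.
Minimum distance d = smallest w > 0 with A_w > 0 = 2.
Sanity: Σ A_w = 16 = 2^4 = 16 ✓.


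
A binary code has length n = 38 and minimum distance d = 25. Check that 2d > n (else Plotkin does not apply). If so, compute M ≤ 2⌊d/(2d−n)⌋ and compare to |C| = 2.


Plotkin bound M ≤ 4; given |C| = 2 ≤ bound (satisfied).

Check applicability: 2d = 50, n = 38.
2d − n = 12 > 0, so Plotkin applies.
Compute d/(2d−n) = 25/12 ≈ 2.0833.
⌊d/(2d−n)⌋ = 2.
Plotkin bound: M ≤ 2·2 = 4.
Given |C| = 2, check: satisfied.
This |C| is below the Plotkin bound.


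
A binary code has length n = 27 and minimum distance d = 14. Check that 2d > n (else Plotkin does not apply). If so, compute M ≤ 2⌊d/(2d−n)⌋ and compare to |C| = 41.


Plotkin bound M ≤ 28; given |C| = 41 > bound (violated).

Check applicability: 2d = 28, n = 27.
2d − n = 1 > 0, so Plotkin applies.
Compute d/(2d−n) = 14/1 ≈ 14.0000.
⌊d/(2d−n)⌋ = 14.
Plotkin bound: M ≤ 2·14 = 28.
Given |C| = 41, check: VIOLATED.
This |C| is above the Plotkin bound, so no binary code with n = 27, d = 14 and 41 codewords exists.


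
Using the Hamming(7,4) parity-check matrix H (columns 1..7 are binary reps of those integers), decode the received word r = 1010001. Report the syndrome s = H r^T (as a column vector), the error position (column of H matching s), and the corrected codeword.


s = (1, 0, 1)^T, error position = 5, corrected codeword c = 1010101

Compute s = H r^T mod 2 one row at a time:
  s_1 = 0 + 0 + 0 + 1 = 1 ≡ 1 (mod 2).
  s_2 = 0 + 1 + 0 + 1 = 2 ≡ 0 (mod 2).
  s_3 = 1 + 1 + 0 + 1 = 3 ≡ 1 (mod 2).
s = (1, 0, 1)^T — this equals column 5 of H (binary 101), so error is at position 5.
Correct: flip bit 5 of r = 1010001 to get c = 1010101.


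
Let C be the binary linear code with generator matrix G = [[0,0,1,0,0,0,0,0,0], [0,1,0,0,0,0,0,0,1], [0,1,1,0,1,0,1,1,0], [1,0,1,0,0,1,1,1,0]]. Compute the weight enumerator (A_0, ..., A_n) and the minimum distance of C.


Weight distribution: A_0 = 1, A_1 = 1, A_2 = 1, A_3 = 1, A_4 = 5, A_5 = 5, A_6 = 1, A_7 = 1. Minimum distance d = 1.

Enumerate all 2^4 = 16 messages m ∈ F_2^4.
For each, compute codeword c = mG in F_2^9, then tally its weight.
  m = 0000 → c = 000000000, weight = 0.
  m = 1000 → c = 001000000, weight = 1.
  m = 0100 → c = 010000001, weight = 2.
  m = 1100 → c = 011000001, weight = 3.
  m = 0010 → c = 011010110, weight = 5.
  m = 1010 → c = 010010110, weight = 4.
  m = 0110 → c = 001010111, weight = 5.
  m = 1110 → c = 000010111, weight = 4.
  m = 0001 → c = 101001110, weight = 5.
  m = 1001 → c = 100001110, weight = 4.
  m = 0101 → c = 111001111, weight = 7.
  m = 1101 → c = 110001111, weight = 6.
  m = 0011 → c = 110011000, weight = 4.
  m = 1011 → c = 111011000, weight = 5.
  m = 0111 → c = 100011001, weight = 4.
  m = 1111 → c = 101011001, weight = 5.
Tally weights:
  weight 0: 1 codewords.
  weight 1: 1 codewords.
  weight 2: 1 codewords.
  weight 3: 1 codewords.
  weight 4: 5 codewords.
  weight 5: 5 codewords.
  weight 6: 1 codewords.
  weight 7: 1 codewords.
Minimum distance d = smallest w > 0 with A_w > 0 = 1.
Sanity: Σ A_w = 16 = 2^4 = 16 ✓.


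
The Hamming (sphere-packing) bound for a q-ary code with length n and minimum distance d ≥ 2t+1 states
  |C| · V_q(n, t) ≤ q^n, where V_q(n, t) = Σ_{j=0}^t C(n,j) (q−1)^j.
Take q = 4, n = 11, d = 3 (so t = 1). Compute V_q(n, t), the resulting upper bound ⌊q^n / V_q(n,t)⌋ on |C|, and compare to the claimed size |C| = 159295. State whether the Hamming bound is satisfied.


V_q(n, t) = 34, q^n = 4194304, Hamming bound = 123361, |C| = 159295 > bound (violated).

Step 1: Compute V_q(n, t) = Σ_{j=0}^1 C(n, j) (q−1)^j.
  j = 0: C(11,0)·(3)^0 = 1·1 = 1.
  j = 1: C(11,1)·(3)^1 = 11·3 = 33.
  V_q(n, t) = 1 + 33 = 34.
Step 2: q^n = 4^11 = 4194304.
Step 3: Hamming bound ⌊q^n / V_q(n,t)⌋ = ⌊4194304/34⌋ = 123361.
Step 4: Compare |C| = 159295 to 123361: violated.
The claimed |C| lies above the Hamming bound, so no 4-ary code of length 11 with d ≥ 3 can have 159295 codewords.


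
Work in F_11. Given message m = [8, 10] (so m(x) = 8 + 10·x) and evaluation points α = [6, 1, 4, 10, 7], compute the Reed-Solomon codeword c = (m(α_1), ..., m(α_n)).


c = [2, 7, 4, 9, 1]

Message polynomial: m(x) = 8 + 10·x (mod 11).
For each evaluation point α_i, compute m(α_i) mod 11:
  α_1 = 6: Horner steps 10 → 2, so m(6) = 2.
  α_2 = 1: Horner steps 10 → 7, so m(1) = 7.
  α_3 = 4: Horner steps 10 → 4, so m(4) = 4.
  α_4 = 10: Horner steps 10 → 9, so m(10) = 9.
  α_5 = 7: Horner steps 10 → 1, so m(7) = 1.
Codeword c = [2, 7, 4, 9, 1] ∈ F_11^5.


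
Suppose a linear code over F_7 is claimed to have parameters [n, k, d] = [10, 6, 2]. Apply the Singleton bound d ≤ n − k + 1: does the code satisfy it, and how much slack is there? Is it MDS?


Singleton RHS = n − k + 1 = 5, slack = 3, bound satisfied, not MDS.

Singleton bound: d ≤ n − k + 1.
Here n = 10, k = 6, so n − k + 1 = 5.
Given d = 2, check d ≤ 5: YES.
Slack = (n − k + 1) − d = 3.
The code is NOT MDS (slack = 3 > 0).
Description: the claimed parameters are [10, 6, 2]_7; such a code would be non-MDS.
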